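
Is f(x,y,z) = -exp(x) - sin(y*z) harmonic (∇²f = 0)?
No, ∇²f = y**2*sin(y*z) + z**2*sin(y*z) - exp(x)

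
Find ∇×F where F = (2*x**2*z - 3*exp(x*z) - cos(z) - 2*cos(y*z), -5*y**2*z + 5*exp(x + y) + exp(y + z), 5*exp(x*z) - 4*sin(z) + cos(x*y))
(-x*sin(x*y) + 5*y**2 - exp(y + z), 2*x**2 - 3*x*exp(x*z) + y*sin(x*y) + 2*y*sin(y*z) - 5*z*exp(x*z) + sin(z), -2*z*sin(y*z) + 5*exp(x + y))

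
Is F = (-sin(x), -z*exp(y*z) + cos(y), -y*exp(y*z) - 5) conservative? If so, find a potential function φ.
Yes, F is conservative. φ = -5*z - exp(y*z) + sin(y) + cos(x)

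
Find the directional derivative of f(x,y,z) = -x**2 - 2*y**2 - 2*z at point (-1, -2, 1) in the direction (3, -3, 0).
-3*sqrt(2)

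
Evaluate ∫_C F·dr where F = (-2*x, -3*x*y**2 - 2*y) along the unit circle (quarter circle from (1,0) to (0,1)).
-3*pi/16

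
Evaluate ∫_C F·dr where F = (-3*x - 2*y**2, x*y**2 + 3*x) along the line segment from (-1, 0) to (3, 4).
0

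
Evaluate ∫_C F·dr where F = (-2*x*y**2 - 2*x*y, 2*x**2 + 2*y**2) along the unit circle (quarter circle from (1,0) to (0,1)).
19/6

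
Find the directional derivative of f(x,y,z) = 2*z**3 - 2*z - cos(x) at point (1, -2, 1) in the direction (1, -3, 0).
sqrt(10)*sin(1)/10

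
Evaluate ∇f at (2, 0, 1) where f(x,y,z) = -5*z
(0, 0, -5)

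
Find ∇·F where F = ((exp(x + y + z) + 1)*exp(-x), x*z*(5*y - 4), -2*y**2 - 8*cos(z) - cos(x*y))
5*x*z + 8*sin(z) - exp(-x)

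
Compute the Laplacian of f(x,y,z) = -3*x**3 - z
-18*x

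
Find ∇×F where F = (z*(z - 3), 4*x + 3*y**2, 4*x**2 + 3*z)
(0, -8*x + 2*z - 3, 4)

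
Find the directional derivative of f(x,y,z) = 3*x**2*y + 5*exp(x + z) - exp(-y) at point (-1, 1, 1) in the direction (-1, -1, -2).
sqrt(6)*(-12*E - 1)*exp(-1)/6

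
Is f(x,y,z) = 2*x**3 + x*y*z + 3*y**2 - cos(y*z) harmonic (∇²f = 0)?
No, ∇²f = 12*x + y**2*cos(y*z) + z**2*cos(y*z) + 6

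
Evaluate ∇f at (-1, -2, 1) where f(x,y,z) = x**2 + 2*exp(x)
(-2 + 2*exp(-1), 0, 0)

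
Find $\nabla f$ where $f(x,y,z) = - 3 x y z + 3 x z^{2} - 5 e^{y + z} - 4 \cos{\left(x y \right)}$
(-3*y*z + 4*y*sin(x*y) + 3*z**2, -3*x*z + 4*x*sin(x*y) - 5*exp(y + z), -3*x*y + 6*x*z - 5*exp(y + z))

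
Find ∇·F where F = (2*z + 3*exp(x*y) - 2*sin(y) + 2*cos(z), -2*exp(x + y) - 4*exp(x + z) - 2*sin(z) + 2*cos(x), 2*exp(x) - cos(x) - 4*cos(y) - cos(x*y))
3*y*exp(x*y) - 2*exp(x + y)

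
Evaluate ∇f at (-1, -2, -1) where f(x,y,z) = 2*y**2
(0, -8, 0)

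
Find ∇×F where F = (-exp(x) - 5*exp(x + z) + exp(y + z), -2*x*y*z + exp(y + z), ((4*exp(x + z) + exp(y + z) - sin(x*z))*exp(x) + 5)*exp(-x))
(2*x*y, z*cos(x*z) - 9*exp(x + z) + exp(y + z) + 5*exp(-x), -2*y*z - exp(y + z))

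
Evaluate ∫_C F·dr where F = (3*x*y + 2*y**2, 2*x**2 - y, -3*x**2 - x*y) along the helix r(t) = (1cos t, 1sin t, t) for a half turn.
-3*pi/2 - 8/3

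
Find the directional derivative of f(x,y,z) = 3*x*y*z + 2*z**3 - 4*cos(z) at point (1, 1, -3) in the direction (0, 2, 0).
-9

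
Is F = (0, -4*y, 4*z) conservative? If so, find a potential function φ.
Yes, F is conservative. φ = -2*y**2 + 2*z**2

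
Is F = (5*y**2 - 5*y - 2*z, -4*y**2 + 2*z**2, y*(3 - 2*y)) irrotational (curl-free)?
No, ∇×F = (-4*y - 4*z + 3, -2, 5 - 10*y)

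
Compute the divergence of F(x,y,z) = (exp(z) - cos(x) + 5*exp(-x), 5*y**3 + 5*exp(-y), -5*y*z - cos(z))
15*y**2 - 5*y + sin(x) + sin(z) - 5*exp(-y) - 5*exp(-x)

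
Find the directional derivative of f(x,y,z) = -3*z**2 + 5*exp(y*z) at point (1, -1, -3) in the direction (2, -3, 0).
45*sqrt(13)*exp(3)/13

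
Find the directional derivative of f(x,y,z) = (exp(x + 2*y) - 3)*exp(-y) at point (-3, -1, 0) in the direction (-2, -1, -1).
-sqrt(6)*(1 + exp(5))*exp(-4)/2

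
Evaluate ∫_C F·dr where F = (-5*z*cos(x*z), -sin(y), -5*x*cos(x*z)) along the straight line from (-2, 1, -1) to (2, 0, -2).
5*sin(4) - cos(1) + 1 + 5*sin(2)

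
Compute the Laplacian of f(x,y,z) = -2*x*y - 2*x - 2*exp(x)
-2*exp(x)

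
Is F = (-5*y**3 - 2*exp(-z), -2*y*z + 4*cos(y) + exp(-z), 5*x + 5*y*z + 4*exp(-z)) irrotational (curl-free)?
No, ∇×F = (2*y + 5*z + exp(-z), -5 + 2*exp(-z), 15*y**2)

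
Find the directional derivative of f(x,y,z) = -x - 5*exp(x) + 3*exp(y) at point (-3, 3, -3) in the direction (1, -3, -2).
sqrt(14)*(-9*exp(6) - exp(3) - 5)*exp(-3)/14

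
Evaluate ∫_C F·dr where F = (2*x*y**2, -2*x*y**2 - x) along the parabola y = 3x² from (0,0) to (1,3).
-101/7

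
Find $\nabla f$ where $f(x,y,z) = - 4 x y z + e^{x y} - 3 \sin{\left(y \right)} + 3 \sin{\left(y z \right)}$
(y*(-4*z + exp(x*y)), -4*x*z + x*exp(x*y) + 3*z*cos(y*z) - 3*cos(y), y*(-4*x + 3*cos(y*z)))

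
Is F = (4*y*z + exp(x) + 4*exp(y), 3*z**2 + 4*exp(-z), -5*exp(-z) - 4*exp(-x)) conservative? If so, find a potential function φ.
No, ∇×F = (-6*z + 4*exp(-z), 4*y - 4*exp(-x), -4*z - 4*exp(y)) ≠ 0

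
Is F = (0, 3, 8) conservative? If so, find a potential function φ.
Yes, F is conservative. φ = 3*y + 8*z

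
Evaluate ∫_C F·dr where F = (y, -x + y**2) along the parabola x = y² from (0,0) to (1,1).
2/3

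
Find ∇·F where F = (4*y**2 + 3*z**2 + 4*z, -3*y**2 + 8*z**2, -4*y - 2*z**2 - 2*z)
-6*y - 4*z - 2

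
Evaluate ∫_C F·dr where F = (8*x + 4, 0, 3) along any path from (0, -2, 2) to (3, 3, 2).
48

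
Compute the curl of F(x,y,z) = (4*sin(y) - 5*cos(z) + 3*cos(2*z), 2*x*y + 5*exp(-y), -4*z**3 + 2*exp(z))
(0, (5 - 12*cos(z))*sin(z), 2*y - 4*cos(y))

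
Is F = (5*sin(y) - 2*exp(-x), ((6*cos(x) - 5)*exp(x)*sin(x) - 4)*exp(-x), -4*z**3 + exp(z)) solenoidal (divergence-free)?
No, ∇·F = -12*z**2 + exp(z) + 2*exp(-x)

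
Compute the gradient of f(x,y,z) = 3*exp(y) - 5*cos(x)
(5*sin(x), 3*exp(y), 0)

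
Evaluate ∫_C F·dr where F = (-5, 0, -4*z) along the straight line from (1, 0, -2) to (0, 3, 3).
-5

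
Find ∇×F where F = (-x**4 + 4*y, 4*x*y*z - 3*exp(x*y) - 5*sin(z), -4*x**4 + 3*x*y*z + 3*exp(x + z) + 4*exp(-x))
(-4*x*y + 3*x*z + 5*cos(z), 16*x**3 - 3*y*z - 3*exp(x + z) + 4*exp(-x), 4*y*z - 3*y*exp(x*y) - 4)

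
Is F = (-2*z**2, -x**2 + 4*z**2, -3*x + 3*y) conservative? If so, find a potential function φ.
No, ∇×F = (3 - 8*z, 3 - 4*z, -2*x) ≠ 0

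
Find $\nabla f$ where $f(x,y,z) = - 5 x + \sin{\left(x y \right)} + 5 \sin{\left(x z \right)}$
(y*cos(x*y) + 5*z*cos(x*z) - 5, x*cos(x*y), 5*x*cos(x*z))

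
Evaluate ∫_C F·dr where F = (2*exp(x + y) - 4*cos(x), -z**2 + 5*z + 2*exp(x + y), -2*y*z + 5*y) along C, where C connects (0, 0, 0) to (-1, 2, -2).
-30 + 4*sin(1) + 2*E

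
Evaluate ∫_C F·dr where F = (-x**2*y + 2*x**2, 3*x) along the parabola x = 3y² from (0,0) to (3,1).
93/7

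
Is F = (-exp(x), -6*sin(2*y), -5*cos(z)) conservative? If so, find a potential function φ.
Yes, F is conservative. φ = -exp(x) - 5*sin(z) + 3*cos(2*y)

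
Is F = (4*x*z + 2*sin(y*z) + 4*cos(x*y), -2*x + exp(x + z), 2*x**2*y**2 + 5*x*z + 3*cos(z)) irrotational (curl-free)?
No, ∇×F = (4*x**2*y - exp(x + z), -4*x*y**2 + 4*x + 2*y*cos(y*z) - 5*z, 4*x*sin(x*y) - 2*z*cos(y*z) + exp(x + z) - 2)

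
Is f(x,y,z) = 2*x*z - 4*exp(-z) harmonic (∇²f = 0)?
No, ∇²f = -4*exp(-z)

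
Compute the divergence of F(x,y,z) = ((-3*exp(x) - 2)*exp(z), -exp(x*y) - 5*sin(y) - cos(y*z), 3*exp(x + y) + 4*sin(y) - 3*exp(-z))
-x*exp(x*y) + z*sin(y*z) - 3*exp(x + z) - 5*cos(y) + 3*exp(-z)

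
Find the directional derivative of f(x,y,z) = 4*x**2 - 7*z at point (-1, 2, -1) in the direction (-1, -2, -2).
22/3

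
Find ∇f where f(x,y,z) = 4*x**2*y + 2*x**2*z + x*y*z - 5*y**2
(8*x*y + 4*x*z + y*z, 4*x**2 + x*z - 10*y, x*(2*x + y))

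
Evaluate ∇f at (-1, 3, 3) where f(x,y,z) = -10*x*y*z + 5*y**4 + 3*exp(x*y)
(-90 + 9*exp(-3), 570 - 3*exp(-3), 30)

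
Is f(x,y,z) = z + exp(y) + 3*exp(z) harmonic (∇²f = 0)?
No, ∇²f = exp(y) + 3*exp(z)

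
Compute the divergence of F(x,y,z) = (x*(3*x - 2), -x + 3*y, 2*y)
6*x + 1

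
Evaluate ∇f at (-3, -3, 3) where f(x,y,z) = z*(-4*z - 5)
(0, 0, -29)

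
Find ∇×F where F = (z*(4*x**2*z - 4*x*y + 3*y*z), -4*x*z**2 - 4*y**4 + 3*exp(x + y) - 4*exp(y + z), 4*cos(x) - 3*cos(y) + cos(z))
(8*x*z + 4*exp(y + z) + 3*sin(y), 8*x**2*z - 4*x*y + 6*y*z + 4*sin(x), 4*x*z - 7*z**2 + 3*exp(x + y))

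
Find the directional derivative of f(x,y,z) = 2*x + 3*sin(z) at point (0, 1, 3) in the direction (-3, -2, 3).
3*sqrt(22)*(3*cos(3) - 2)/22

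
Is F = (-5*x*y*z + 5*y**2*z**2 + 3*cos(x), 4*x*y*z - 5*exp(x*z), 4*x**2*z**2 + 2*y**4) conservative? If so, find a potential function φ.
No, ∇×F = (-4*x*y + 5*x*exp(x*z) + 8*y**3, -5*x*y - 8*x*z**2 + 10*y**2*z, z*(5*x - 10*y*z + 4*y - 5*exp(x*z))) ≠ 0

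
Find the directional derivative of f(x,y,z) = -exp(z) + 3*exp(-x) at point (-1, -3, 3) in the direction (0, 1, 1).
-sqrt(2)*exp(3)/2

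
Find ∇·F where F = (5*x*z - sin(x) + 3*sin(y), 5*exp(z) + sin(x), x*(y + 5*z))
5*x + 5*z - cos(x)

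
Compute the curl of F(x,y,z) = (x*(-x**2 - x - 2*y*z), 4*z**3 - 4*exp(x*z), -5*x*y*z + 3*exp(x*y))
(-5*x*z + 3*x*exp(x*y) + 4*x*exp(x*z) - 12*z**2, y*(-2*x + 5*z - 3*exp(x*y)), 2*z*(x - 2*exp(x*z)))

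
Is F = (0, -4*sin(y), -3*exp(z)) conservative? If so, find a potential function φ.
Yes, F is conservative. φ = -3*exp(z) + 4*cos(y)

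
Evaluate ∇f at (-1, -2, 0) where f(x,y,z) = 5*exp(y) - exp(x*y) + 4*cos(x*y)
(8*sin(2) + 2*exp(2), 5*exp(-2) + 4*sin(2) + exp(2), 0)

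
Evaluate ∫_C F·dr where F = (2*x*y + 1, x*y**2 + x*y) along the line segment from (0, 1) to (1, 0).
13/12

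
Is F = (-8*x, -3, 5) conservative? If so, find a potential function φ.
Yes, F is conservative. φ = -4*x**2 - 3*y + 5*z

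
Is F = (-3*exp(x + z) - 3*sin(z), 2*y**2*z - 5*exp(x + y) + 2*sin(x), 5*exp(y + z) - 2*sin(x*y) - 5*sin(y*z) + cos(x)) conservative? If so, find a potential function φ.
No, ∇×F = (-2*x*cos(x*y) - 2*y**2 - 5*z*cos(y*z) + 5*exp(y + z), 2*y*cos(x*y) - 3*exp(x + z) + sin(x) - 3*cos(z), -5*exp(x + y) + 2*cos(x)) ≠ 0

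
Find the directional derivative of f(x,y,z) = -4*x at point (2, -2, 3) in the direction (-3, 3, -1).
12*sqrt(19)/19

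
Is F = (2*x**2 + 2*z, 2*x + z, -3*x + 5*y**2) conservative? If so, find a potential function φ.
No, ∇×F = (10*y - 1, 5, 2) ≠ 0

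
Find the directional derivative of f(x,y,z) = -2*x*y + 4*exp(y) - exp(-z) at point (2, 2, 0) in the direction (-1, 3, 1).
sqrt(11)*(-7 + 12*exp(2))/11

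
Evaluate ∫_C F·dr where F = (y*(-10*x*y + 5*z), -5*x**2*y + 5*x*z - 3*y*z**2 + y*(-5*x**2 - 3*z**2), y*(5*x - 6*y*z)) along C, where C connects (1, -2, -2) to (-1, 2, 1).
6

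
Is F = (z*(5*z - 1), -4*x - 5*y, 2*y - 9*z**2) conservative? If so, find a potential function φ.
No, ∇×F = (2, 10*z - 1, -4) ≠ 0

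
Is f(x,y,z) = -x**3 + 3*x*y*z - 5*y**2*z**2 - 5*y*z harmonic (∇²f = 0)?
No, ∇²f = -6*x - 10*y**2 - 10*z**2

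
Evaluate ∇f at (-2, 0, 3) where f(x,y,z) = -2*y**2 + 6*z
(0, 0, 6)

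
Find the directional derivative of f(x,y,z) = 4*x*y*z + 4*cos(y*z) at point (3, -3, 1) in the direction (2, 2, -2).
sqrt(3)*(16*sin(3)/3 + 12)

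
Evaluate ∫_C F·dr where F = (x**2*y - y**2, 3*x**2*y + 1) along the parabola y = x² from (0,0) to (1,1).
2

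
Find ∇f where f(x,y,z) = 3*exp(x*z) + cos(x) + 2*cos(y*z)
(3*z*exp(x*z) - sin(x), -2*z*sin(y*z), 3*x*exp(x*z) - 2*y*sin(y*z))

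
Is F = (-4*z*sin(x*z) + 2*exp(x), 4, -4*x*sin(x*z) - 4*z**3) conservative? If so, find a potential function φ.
Yes, F is conservative. φ = 4*y - z**4 + 2*exp(x) + 4*cos(x*z)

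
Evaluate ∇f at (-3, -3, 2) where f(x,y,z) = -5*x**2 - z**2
(30, 0, -4)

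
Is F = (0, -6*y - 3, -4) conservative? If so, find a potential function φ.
Yes, F is conservative. φ = -3*y**2 - 3*y - 4*z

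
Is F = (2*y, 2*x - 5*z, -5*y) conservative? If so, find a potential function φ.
Yes, F is conservative. φ = y*(2*x - 5*z)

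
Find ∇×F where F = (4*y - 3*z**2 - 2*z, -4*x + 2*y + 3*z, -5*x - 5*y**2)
(-10*y - 3, 3 - 6*z, -8)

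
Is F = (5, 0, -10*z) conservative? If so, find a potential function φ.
Yes, F is conservative. φ = 5*x - 5*z**2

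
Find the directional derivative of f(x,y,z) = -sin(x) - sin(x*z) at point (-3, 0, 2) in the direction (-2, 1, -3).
sqrt(14)*(-5*cos(6) + 2*cos(3))/14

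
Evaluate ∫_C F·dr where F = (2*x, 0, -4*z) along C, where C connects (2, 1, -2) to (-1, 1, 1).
3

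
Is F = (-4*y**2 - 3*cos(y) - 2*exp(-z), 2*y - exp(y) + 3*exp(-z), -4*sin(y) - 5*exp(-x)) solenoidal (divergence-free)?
No, ∇·F = 2 - exp(y)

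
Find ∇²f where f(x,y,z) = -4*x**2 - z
-8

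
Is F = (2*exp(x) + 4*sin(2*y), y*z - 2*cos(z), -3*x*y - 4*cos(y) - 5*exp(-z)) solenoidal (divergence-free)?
No, ∇·F = z + 2*exp(x) + 5*exp(-z)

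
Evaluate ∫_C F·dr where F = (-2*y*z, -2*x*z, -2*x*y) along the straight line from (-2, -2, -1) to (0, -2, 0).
-8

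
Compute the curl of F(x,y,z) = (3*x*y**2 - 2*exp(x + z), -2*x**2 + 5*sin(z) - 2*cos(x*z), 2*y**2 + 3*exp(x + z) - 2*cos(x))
(-2*x*sin(x*z) + 4*y - 5*cos(z), -5*exp(x + z) - 2*sin(x), -6*x*y - 4*x + 2*z*sin(x*z))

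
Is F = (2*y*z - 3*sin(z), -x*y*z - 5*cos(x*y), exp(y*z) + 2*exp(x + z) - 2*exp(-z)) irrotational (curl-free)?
No, ∇×F = (x*y + z*exp(y*z), 2*y - 2*exp(x + z) - 3*cos(z), -y*z + 5*y*sin(x*y) - 2*z)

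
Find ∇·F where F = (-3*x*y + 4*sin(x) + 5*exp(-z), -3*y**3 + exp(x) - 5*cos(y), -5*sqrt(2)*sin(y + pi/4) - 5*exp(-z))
-9*y**2 - 3*y + 5*sin(y) + 4*cos(x) + 5*exp(-z)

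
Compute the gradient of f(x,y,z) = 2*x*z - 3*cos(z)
(2*z, 0, 2*x + 3*sin(z))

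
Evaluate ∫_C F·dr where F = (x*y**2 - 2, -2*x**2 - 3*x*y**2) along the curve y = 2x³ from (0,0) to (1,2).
-111/10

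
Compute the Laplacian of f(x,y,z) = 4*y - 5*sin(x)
5*sin(x)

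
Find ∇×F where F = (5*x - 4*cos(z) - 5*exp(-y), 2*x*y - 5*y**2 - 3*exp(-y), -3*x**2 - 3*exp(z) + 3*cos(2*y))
(-6*sin(2*y), 6*x + 4*sin(z), 2*y - 5*exp(-y))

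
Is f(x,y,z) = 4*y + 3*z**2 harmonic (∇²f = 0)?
No, ∇²f = 6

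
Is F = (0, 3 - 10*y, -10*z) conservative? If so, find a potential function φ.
Yes, F is conservative. φ = -5*y**2 + 3*y - 5*z**2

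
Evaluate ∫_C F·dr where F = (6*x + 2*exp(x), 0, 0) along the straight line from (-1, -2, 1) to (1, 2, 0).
4*sinh(1)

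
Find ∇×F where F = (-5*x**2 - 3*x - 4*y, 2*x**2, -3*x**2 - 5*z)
(0, 6*x, 4*x + 4)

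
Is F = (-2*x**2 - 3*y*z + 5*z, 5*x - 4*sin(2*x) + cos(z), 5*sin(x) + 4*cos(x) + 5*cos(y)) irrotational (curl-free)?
No, ∇×F = (-5*sin(y) + sin(z), -3*y + 4*sin(x) - 5*cos(x) + 5, 3*z - 8*cos(2*x) + 5)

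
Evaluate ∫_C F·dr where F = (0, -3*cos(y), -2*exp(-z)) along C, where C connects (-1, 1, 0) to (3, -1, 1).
-2 + 2*exp(-1) + 6*sin(1)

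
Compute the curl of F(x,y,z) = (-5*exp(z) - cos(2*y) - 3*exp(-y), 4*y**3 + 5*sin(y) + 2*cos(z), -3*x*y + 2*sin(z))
(-3*x + 2*sin(z), 3*y - 5*exp(z), -2*sin(2*y) - 3*exp(-y))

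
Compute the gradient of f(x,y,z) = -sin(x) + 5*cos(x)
(-5*sin(x) - cos(x), 0, 0)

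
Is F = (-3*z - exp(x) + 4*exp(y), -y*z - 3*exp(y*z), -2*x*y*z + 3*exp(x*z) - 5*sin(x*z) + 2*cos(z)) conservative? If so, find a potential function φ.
No, ∇×F = (-2*x*z + 3*y*exp(y*z) + y, 2*y*z - 3*z*exp(x*z) + 5*z*cos(x*z) - 3, -4*exp(y)) ≠ 0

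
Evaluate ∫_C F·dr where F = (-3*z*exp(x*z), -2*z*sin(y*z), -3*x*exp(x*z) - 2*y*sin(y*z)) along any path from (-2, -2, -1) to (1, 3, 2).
-2*cos(2) + 2*cos(6)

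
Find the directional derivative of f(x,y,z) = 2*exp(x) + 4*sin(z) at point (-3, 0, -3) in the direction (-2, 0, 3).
4*sqrt(13)*(3*exp(3)*cos(3) - 1)*exp(-3)/13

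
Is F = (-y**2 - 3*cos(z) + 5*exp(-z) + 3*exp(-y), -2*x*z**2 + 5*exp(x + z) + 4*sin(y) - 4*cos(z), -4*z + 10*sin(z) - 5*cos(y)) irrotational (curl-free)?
No, ∇×F = (4*x*z - 5*exp(x + z) + 5*sin(y) - 4*sin(z), 3*sin(z) - 5*exp(-z), 2*y - 2*z**2 + 5*exp(x + z) + 3*exp(-y))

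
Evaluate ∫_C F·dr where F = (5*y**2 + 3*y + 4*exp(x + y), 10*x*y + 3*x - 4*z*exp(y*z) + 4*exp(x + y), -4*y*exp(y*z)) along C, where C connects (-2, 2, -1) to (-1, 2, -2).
-4*exp(-4) + 4*exp(-2) + 4*E + 22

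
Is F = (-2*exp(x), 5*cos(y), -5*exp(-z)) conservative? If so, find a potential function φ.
Yes, F is conservative. φ = -2*exp(x) + 5*sin(y) + 5*exp(-z)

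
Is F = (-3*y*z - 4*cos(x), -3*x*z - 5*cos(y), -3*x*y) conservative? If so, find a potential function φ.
Yes, F is conservative. φ = -3*x*y*z - 4*sin(x) - 5*sin(y)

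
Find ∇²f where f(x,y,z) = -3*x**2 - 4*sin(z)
4*sin(z) - 6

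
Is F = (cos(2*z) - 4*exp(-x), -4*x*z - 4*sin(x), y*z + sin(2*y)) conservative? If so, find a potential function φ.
No, ∇×F = (4*x + z + 2*cos(2*y), -2*sin(2*z), -4*z - 4*cos(x)) ≠ 0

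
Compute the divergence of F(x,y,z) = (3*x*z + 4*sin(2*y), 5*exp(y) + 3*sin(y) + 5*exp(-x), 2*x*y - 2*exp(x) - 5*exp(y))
3*z + 5*exp(y) + 3*cos(y)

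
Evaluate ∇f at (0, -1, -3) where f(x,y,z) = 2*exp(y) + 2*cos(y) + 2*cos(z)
(0, 2*exp(-1) + 2*sin(1), 2*sin(3))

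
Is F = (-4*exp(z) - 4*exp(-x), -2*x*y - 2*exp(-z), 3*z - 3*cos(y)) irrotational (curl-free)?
No, ∇×F = (3*sin(y) - 2*exp(-z), -4*exp(z), -2*y)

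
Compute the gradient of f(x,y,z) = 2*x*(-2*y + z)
(-4*y + 2*z, -4*x, 2*x)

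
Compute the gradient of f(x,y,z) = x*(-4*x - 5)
(-8*x - 5, 0, 0)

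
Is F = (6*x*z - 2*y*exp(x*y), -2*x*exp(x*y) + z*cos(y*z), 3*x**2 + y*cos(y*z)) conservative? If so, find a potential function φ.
Yes, F is conservative. φ = 3*x**2*z - 2*exp(x*y) + sin(y*z)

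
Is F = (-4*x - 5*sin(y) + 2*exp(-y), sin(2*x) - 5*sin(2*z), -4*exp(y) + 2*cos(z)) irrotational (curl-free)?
No, ∇×F = (-4*exp(y) + 10*cos(2*z), 0, 2*cos(2*x) + 5*cos(y) + 2*exp(-y))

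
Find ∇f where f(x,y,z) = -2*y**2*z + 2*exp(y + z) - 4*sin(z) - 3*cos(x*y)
(3*y*sin(x*y), 3*x*sin(x*y) - 4*y*z + 2*exp(y + z), -2*y**2 + 2*exp(y + z) - 4*cos(z))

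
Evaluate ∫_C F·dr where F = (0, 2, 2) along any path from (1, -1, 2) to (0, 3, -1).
2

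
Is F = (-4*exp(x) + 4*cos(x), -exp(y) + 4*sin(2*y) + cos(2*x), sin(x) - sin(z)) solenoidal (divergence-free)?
No, ∇·F = -4*exp(x) - exp(y) - 4*sin(x) + 8*cos(2*y) - cos(z)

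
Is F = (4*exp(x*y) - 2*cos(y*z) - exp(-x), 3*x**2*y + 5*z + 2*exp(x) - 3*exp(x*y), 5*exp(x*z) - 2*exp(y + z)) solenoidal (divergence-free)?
No, ∇·F = 3*x**2 - 3*x*exp(x*y) + 5*x*exp(x*z) + 4*y*exp(x*y) - 2*exp(y + z) + exp(-x)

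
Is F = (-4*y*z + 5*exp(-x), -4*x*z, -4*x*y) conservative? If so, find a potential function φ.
Yes, F is conservative. φ = -4*x*y*z - 5*exp(-x)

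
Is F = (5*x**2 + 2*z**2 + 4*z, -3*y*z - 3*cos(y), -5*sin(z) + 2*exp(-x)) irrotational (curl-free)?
No, ∇×F = (3*y, 4*z + 4 + 2*exp(-x), 0)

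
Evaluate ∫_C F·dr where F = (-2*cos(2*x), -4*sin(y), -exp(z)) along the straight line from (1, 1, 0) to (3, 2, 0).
-4*cos(1) + 4*cos(2) - sin(6) + sin(2)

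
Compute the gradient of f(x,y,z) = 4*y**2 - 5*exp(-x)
(5*exp(-x), 8*y, 0)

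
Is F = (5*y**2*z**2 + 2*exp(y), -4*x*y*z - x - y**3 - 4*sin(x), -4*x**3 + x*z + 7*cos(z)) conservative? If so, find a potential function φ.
No, ∇×F = (4*x*y, 12*x**2 + 10*y**2*z - z, -10*y*z**2 - 4*y*z - 2*exp(y) - 4*cos(x) - 1) ≠ 0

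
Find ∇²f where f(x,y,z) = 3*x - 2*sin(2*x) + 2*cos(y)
8*sin(2*x) - 2*cos(y)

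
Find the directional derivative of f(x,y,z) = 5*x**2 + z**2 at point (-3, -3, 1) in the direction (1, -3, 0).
-3*sqrt(10)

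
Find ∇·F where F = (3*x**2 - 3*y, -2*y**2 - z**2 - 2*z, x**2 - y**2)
6*x - 4*y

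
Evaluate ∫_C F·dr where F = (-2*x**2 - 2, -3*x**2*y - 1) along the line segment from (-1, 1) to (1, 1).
-16/3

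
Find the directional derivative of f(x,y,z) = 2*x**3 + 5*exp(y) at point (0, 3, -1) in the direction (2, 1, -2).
5*exp(3)/3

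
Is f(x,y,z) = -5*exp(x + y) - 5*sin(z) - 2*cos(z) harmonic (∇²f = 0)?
No, ∇²f = -10*exp(x + y) + 5*sin(z) + 2*cos(z)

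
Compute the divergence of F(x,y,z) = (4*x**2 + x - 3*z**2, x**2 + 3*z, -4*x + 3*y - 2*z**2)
8*x - 4*z + 1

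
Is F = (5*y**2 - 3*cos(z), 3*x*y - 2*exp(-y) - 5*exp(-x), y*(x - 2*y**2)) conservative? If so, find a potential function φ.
No, ∇×F = (x - 6*y**2, -y + 3*sin(z), -7*y + 5*exp(-x)) ≠ 0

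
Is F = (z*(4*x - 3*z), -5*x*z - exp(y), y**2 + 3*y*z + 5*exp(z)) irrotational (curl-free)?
No, ∇×F = (5*x + 2*y + 3*z, 4*x - 6*z, -5*z)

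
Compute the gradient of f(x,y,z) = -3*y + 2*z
(0, -3, 2)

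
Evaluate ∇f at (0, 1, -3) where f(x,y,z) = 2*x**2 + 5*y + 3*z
(0, 5, 3)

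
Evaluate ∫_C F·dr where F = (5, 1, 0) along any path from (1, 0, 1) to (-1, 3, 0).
-7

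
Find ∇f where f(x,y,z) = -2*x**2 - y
(-4*x, -1, 0)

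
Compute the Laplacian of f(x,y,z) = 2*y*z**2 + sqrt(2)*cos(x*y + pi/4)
-sqrt(2)*x**2*cos(x*y + pi/4) - sqrt(2)*y**2*cos(x*y + pi/4) + 4*y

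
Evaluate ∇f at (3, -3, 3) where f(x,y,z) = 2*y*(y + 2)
(0, -8, 0)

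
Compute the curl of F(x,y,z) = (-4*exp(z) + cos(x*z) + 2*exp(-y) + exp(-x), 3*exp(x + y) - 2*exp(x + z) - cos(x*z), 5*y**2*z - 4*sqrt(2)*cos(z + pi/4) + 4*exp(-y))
(-x*sin(x*z) + 10*y*z + 2*exp(x + z) - 4*exp(-y), -x*sin(x*z) - 4*exp(z), ((z*sin(x*z) + 3*exp(x + y) - 2*exp(x + z))*exp(y) + 2)*exp(-y))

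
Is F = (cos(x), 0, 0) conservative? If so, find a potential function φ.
Yes, F is conservative. φ = sin(x)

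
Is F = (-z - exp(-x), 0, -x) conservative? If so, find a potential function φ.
Yes, F is conservative. φ = -x*z + exp(-x)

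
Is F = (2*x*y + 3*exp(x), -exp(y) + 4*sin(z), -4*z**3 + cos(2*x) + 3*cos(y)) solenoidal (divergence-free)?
No, ∇·F = 2*y - 12*z**2 + 3*exp(x) - exp(y)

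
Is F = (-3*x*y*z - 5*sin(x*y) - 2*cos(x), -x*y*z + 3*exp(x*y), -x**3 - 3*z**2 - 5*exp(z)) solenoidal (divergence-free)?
No, ∇·F = -x*z + 3*x*exp(x*y) - 3*y*z - 5*y*cos(x*y) - 6*z - 5*exp(z) + 2*sin(x)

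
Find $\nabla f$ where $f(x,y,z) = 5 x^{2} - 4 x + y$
(10*x - 4, 1, 0)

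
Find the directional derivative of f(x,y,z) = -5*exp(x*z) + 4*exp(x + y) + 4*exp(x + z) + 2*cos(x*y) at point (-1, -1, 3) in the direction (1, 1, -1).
4*sqrt(3)*(-5 + 2*E + exp(3)*sin(1))*exp(-3)/3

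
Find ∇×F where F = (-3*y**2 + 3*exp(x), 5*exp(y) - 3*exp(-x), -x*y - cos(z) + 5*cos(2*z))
(-x, y, 6*y + 3*exp(-x))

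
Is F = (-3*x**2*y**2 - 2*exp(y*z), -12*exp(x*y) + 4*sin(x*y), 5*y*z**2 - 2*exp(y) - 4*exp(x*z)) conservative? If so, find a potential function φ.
No, ∇×F = (5*z**2 - 2*exp(y), -2*y*exp(y*z) + 4*z*exp(x*z), 6*x**2*y - 12*y*exp(x*y) + 4*y*cos(x*y) + 2*z*exp(y*z)) ≠ 0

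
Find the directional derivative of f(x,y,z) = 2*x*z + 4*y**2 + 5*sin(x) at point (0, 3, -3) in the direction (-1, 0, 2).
sqrt(5)/5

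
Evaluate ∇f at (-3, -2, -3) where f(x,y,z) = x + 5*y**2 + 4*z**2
(1, -20, -24)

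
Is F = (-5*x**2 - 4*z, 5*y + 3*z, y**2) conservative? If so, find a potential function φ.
No, ∇×F = (2*y - 3, -4, 0) ≠ 0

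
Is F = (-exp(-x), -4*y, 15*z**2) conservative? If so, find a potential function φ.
Yes, F is conservative. φ = -2*y**2 + 5*z**3 + exp(-x)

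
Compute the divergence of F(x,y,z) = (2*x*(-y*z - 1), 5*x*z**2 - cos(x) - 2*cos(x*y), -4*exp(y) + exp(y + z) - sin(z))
2*x*sin(x*y) - 2*y*z + exp(y + z) - cos(z) - 2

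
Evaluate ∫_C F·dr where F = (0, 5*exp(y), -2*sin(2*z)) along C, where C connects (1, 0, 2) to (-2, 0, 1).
cos(2) - cos(4)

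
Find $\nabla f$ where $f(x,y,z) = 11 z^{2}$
(0, 0, 22*z)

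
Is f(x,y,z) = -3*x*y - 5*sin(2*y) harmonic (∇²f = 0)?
No, ∇²f = 20*sin(2*y)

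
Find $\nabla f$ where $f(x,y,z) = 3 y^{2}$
(0, 6*y, 0)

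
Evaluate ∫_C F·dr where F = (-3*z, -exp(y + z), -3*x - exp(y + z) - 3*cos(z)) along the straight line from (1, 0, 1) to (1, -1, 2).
-3 - 3*sin(2) + 3*sin(1)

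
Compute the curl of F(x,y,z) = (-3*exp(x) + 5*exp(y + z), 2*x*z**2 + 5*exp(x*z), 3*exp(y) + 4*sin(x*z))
(-4*x*z - 5*x*exp(x*z) + 3*exp(y), -4*z*cos(x*z) + 5*exp(y + z), 2*z**2 + 5*z*exp(x*z) - 5*exp(y + z))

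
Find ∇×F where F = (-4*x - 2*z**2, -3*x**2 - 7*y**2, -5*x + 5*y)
(5, 5 - 4*z, -6*x)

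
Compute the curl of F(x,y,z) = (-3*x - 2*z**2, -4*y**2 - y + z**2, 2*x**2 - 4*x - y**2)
(-2*y - 2*z, -4*x - 4*z + 4, 0)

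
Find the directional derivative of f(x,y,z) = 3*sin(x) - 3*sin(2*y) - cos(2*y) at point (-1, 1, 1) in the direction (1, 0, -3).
3*sqrt(10)*cos(1)/10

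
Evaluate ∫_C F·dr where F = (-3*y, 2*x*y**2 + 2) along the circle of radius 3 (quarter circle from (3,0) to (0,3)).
6 + 135*pi/8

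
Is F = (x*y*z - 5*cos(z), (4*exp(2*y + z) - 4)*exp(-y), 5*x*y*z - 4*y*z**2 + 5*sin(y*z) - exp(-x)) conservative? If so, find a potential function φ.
No, ∇×F = (5*x*z - 4*z**2 + 5*z*cos(y*z) - 4*exp(y + z), x*y - 5*y*z + 5*sin(z) - exp(-x), -x*z) ≠ 0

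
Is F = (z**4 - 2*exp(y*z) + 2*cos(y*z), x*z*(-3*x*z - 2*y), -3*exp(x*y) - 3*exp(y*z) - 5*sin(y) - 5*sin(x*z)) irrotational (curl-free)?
No, ∇×F = (6*x**2*z + 2*x*y - 3*x*exp(x*y) - 3*z*exp(y*z) - 5*cos(y), 3*y*exp(x*y) - 2*y*exp(y*z) - 2*y*sin(y*z) + 4*z**3 + 5*z*cos(x*z), 2*z*(-3*x*z - y + exp(y*z) + sin(y*z)))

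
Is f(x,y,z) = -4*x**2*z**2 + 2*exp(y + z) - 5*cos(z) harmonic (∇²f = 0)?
No, ∇²f = -8*x**2 - 8*z**2 + 4*exp(y + z) + 5*cos(z)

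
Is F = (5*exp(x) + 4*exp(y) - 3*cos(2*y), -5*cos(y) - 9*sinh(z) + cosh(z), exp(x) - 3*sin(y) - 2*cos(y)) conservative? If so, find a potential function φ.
No, ∇×F = (2*sin(y) - 3*cos(y) - sinh(z) + 9*cosh(z), -exp(x), -4*exp(y) - 6*sin(2*y)) ≠ 0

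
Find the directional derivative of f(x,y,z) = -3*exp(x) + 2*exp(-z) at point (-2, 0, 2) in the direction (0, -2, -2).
sqrt(2)*exp(-2)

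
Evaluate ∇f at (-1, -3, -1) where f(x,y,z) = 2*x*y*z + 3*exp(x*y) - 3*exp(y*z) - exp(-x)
(-9*exp(3) + E + 6, 2, 6 + 9*exp(3))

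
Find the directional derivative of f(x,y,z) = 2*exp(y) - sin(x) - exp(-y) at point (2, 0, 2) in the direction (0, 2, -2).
3*sqrt(2)/2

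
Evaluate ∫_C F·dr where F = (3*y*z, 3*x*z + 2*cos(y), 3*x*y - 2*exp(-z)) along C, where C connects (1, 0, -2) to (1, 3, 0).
-2*exp(2) + 2*sin(3) + 2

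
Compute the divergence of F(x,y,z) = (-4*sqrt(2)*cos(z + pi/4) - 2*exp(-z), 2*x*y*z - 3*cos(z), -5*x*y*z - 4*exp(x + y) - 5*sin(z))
-5*x*y + 2*x*z - 5*cos(z)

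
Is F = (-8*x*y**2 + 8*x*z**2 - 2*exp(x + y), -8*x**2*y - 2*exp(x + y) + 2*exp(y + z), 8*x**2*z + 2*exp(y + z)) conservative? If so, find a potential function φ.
Yes, F is conservative. φ = -4*x**2*y**2 + 4*x**2*z**2 - 2*exp(x + y) + 2*exp(y + z)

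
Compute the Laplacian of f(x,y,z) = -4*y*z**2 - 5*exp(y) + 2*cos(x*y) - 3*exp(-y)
-2*x**2*cos(x*y) - 2*y**2*cos(x*y) - 8*y - 5*exp(y) - 3*exp(-y)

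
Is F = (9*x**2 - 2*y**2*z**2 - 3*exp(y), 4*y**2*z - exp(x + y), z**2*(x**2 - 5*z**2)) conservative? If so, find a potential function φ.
No, ∇×F = (-4*y**2, 2*z*(-x*z - 2*y**2), 4*y*z**2 + 3*exp(y) - exp(x + y)) ≠ 0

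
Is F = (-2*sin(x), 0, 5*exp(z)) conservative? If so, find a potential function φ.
Yes, F is conservative. φ = 5*exp(z) + 2*cos(x)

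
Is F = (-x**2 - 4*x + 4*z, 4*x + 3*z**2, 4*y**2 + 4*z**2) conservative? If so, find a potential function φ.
No, ∇×F = (8*y - 6*z, 4, 4) ≠ 0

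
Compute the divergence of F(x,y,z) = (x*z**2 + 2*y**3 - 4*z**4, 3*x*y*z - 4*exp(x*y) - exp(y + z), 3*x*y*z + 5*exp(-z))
3*x*y + 3*x*z - 4*x*exp(x*y) + z**2 - exp(y + z) - 5*exp(-z)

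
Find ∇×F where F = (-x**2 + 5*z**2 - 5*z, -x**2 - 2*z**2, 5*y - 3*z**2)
(4*z + 5, 10*z - 5, -2*x)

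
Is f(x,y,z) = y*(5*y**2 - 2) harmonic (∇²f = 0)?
No, ∇²f = 30*y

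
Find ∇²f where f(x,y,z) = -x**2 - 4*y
-2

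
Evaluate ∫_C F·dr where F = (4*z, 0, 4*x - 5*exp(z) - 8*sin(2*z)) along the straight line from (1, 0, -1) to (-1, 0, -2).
4*cos(4) - 5*exp(-2) - 4*cos(2) + 5*exp(-1) + 12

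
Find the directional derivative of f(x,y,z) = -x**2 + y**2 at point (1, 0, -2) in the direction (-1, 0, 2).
2*sqrt(5)/5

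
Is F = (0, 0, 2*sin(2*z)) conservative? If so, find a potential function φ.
Yes, F is conservative. φ = -cos(2*z)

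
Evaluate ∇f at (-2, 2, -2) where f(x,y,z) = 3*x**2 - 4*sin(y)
(-12, -4*cos(2), 0)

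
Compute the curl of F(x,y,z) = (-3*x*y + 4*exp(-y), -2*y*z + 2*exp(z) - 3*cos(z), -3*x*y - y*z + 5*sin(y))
(-3*x + 2*y - z - 2*exp(z) - 3*sin(z) + 5*cos(y), 3*y, 3*x + 4*exp(-y))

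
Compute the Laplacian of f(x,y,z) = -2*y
0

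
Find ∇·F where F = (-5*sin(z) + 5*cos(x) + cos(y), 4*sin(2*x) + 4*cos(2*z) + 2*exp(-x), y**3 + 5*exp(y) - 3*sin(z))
-5*sin(x) - 3*cos(z)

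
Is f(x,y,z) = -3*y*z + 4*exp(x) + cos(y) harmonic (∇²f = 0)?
No, ∇²f = 4*exp(x) - cos(y)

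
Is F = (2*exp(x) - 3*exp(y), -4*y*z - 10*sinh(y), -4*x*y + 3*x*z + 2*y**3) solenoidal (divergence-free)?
No, ∇·F = 3*x - 4*z + 2*exp(x) - 10*cosh(y)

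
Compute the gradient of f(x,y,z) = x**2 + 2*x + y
(2*x + 2, 1, 0)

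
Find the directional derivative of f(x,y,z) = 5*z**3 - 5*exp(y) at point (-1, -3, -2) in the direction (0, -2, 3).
10*sqrt(13)*(1 + 18*exp(3))*exp(-3)/13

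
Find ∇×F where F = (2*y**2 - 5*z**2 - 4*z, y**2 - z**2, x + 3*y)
(2*z + 3, -10*z - 5, -4*y)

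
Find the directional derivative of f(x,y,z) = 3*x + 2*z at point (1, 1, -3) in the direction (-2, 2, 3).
0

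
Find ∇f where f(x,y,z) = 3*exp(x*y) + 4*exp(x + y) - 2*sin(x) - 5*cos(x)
(3*y*exp(x*y) + 4*exp(x + y) + 5*sin(x) - 2*cos(x), 3*x*exp(x*y) + 4*exp(x + y), 0)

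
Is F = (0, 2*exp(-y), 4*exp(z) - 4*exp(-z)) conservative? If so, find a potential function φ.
Yes, F is conservative. φ = 4*exp(z) + 4*exp(-z) - 2*exp(-y)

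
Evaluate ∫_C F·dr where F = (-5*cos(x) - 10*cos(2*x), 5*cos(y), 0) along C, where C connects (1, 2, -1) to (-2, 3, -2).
5*sin(4) + 5*sin(3) + 5*sin(1) + 5*sin(2)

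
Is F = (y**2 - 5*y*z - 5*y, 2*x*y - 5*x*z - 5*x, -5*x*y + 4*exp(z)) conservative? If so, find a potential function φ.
Yes, F is conservative. φ = x*y**2 - 5*x*y*z - 5*x*y + 4*exp(z)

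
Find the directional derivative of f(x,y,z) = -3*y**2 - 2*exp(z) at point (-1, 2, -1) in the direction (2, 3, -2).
4*sqrt(17)*(1 - 9*E)*exp(-1)/17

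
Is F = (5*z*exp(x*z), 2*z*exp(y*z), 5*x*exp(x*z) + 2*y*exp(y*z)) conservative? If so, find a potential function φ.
Yes, F is conservative. φ = 5*exp(x*z) + 2*exp(y*z)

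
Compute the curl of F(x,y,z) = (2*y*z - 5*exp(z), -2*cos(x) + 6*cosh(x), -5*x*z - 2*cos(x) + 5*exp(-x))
(0, 2*y + 5*z - 5*exp(z) - 2*sin(x) + 5*exp(-x), -2*z + 2*sin(x) + 6*sinh(x))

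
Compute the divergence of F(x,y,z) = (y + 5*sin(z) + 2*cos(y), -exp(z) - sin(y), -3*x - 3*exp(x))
-cos(y)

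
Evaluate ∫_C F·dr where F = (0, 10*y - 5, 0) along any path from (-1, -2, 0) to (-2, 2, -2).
-20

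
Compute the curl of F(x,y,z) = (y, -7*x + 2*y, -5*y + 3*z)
(-5, 0, -8)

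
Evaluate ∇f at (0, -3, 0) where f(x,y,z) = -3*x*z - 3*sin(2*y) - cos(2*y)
(0, -6*cos(6) - 2*sin(6), 0)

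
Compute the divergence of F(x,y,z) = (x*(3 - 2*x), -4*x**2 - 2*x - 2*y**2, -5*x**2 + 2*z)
-4*x - 4*y + 5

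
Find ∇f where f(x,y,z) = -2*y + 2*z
(0, -2, 2)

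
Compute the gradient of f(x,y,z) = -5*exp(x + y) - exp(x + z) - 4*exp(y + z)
(-5*exp(x + y) - exp(x + z), -5*exp(x + y) - 4*exp(y + z), -exp(x + z) - 4*exp(y + z))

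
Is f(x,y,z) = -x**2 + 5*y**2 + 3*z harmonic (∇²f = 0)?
No, ∇²f = 8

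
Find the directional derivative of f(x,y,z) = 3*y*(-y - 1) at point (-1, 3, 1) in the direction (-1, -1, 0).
21*sqrt(2)/2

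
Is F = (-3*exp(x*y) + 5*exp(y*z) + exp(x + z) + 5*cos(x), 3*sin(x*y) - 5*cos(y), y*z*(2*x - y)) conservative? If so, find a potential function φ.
No, ∇×F = (2*z*(x - y), -2*y*z + 5*y*exp(y*z) + exp(x + z), 3*x*exp(x*y) + 3*y*cos(x*y) - 5*z*exp(y*z)) ≠ 0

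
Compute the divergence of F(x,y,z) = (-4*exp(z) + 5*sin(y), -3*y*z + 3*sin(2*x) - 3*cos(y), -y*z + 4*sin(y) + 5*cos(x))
-y - 3*z + 3*sin(y)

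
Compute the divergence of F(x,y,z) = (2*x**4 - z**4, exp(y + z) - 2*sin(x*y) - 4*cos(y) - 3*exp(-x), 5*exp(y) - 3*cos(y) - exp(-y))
8*x**3 - 2*x*cos(x*y) + exp(y + z) + 4*sin(y)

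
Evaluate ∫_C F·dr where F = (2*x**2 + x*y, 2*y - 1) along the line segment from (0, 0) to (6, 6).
246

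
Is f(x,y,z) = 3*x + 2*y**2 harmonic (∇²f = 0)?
No, ∇²f = 4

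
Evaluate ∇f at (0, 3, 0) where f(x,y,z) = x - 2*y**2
(1, -12, 0)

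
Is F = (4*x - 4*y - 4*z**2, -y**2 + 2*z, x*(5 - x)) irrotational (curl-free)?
No, ∇×F = (-2, 2*x - 8*z - 5, 4)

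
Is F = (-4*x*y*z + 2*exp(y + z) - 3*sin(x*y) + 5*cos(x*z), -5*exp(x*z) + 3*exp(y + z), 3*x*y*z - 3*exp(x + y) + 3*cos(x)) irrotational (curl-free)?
No, ∇×F = (3*x*z + 5*x*exp(x*z) - 3*exp(x + y) - 3*exp(y + z), -4*x*y - 5*x*sin(x*z) - 3*y*z + 3*exp(x + y) + 2*exp(y + z) + 3*sin(x), 4*x*z + 3*x*cos(x*y) - 5*z*exp(x*z) - 2*exp(y + z))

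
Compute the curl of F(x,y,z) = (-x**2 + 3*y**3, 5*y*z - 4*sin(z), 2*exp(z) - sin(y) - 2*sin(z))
(-5*y - cos(y) + 4*cos(z), 0, -9*y**2)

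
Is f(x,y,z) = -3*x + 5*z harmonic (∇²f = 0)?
Yes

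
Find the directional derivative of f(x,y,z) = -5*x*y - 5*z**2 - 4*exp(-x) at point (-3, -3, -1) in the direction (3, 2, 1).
sqrt(14)*(85 + 12*exp(3))/14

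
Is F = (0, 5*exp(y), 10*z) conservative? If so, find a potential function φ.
Yes, F is conservative. φ = 5*z**2 + 5*exp(y)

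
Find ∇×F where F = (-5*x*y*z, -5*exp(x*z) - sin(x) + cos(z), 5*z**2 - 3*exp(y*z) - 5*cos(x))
(5*x*exp(x*z) - 3*z*exp(y*z) + sin(z), -5*x*y - 5*sin(x), 5*x*z - 5*z*exp(x*z) - cos(x))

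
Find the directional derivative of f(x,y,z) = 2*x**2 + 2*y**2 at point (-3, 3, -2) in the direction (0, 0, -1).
0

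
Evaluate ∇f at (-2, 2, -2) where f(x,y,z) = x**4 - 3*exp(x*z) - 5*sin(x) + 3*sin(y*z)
(-32 - 5*cos(2) + 6*exp(4), -6*cos(4), 6*cos(4) + 6*exp(4))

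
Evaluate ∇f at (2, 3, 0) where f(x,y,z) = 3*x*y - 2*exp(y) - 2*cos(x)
(2*sin(2) + 9, 6 - 2*exp(3), 0)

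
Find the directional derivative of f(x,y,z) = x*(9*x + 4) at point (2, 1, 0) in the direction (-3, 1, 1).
-120*sqrt(11)/11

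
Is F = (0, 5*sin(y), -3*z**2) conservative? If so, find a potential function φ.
Yes, F is conservative. φ = -z**3 - 5*cos(y)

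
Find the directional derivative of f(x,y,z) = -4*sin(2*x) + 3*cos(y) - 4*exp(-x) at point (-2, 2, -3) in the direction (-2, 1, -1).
sqrt(6)*(-8*exp(2) + 16*cos(4) - 3*sin(2))/6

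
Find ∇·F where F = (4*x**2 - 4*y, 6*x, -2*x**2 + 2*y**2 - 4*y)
8*x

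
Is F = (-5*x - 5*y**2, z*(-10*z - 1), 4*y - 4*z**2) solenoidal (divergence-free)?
No, ∇·F = -8*z - 5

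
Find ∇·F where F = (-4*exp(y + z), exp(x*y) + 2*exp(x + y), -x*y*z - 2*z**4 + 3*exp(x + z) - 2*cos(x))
-x*y + x*exp(x*y) - 8*z**3 + 2*exp(x + y) + 3*exp(x + z)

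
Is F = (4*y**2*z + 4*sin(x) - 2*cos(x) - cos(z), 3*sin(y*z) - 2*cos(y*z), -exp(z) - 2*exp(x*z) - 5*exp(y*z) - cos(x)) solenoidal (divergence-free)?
No, ∇·F = -2*x*exp(x*z) - 5*y*exp(y*z) + 2*z*sin(y*z) + 3*z*cos(y*z) - exp(z) + 2*sin(x) + 4*cos(x)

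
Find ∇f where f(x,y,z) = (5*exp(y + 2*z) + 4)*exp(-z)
(0, 5*exp(y + z), (5*exp(y + 2*z) - 4)*exp(-z))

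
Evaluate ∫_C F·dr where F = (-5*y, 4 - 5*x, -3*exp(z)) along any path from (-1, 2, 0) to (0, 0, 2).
-3*exp(2) - 15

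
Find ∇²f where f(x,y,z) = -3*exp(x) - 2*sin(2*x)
-3*exp(x) + 8*sin(2*x)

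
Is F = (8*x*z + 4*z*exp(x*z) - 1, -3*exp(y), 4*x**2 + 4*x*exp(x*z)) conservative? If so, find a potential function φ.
Yes, F is conservative. φ = 4*x**2*z - x - 3*exp(y) + 4*exp(x*z)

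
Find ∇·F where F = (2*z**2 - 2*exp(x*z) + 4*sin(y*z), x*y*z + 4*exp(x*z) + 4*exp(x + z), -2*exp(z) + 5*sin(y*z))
x*z + 5*y*cos(y*z) - 2*z*exp(x*z) - 2*exp(z)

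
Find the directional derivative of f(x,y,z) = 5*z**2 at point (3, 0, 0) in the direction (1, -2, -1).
0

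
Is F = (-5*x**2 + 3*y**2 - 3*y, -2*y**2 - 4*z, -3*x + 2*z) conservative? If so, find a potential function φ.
No, ∇×F = (4, 3, 3 - 6*y) ≠ 0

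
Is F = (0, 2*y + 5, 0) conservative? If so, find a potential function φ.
Yes, F is conservative. φ = y*(y + 5)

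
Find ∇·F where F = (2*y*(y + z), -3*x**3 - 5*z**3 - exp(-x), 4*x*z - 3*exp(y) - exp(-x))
4*x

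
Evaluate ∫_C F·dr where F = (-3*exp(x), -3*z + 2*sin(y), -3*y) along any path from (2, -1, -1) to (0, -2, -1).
-6 - 2*cos(2) + 2*cos(1) + 3*exp(2)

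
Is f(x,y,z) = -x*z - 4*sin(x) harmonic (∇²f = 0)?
No, ∇²f = 4*sin(x)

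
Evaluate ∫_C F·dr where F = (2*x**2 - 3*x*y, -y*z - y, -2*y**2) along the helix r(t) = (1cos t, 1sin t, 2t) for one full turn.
-3*pi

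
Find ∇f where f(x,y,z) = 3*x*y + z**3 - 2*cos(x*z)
(3*y + 2*z*sin(x*z), 3*x, 2*x*sin(x*z) + 3*z**2)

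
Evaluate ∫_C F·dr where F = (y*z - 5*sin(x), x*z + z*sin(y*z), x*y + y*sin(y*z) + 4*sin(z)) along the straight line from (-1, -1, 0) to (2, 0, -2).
-5*cos(1) + cos(2) + 4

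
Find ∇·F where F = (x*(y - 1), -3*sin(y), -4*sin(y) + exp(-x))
y - 3*cos(y) - 1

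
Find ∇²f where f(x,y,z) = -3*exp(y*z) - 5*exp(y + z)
-3*y**2*exp(y*z) - 3*z**2*exp(y*z) - 10*exp(y + z)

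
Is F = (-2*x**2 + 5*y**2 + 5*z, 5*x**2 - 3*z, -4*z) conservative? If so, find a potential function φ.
No, ∇×F = (3, 5, 10*x - 10*y) ≠ 0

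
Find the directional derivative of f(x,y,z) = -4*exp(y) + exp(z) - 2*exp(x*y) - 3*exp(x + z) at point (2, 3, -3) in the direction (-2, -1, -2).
2*(-1 + 6*exp(2) + 2*exp(6) + 8*exp(9))*exp(-3)/3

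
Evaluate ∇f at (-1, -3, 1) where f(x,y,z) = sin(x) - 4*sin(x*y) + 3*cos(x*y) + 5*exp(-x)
(-5*E + 12*cos(3) + cos(1) + 9*sin(3), 4*cos(3) + 3*sin(3), 0)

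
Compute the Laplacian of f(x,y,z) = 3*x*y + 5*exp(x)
5*exp(x)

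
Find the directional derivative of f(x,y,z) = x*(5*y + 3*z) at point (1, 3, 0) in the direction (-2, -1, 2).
-29/3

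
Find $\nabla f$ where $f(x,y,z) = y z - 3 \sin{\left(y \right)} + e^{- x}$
(-exp(-x), z - 3*cos(y), y)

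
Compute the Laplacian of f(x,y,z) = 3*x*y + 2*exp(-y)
2*exp(-y)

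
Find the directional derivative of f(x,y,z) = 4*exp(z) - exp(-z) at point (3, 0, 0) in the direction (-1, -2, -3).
-15*sqrt(14)/14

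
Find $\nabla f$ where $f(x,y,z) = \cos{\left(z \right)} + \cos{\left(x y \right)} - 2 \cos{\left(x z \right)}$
(-y*sin(x*y) + 2*z*sin(x*z), -x*sin(x*y), 2*x*sin(x*z) - sin(z))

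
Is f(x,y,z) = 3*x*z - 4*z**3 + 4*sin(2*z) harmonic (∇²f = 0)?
No, ∇²f = -24*z - 16*sin(2*z)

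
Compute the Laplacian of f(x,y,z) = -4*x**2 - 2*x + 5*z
-8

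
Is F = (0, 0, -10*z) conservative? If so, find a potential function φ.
Yes, F is conservative. φ = -5*z**2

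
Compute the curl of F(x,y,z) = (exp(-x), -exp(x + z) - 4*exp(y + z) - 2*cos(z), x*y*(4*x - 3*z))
(x*(4*x - 3*z) + exp(x + z) + 4*exp(y + z) - 2*sin(z), y*(-8*x + 3*z), -exp(x + z))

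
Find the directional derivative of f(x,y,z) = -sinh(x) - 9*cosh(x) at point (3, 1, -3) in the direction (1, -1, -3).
-sqrt(11)*(cosh(3) + 9*sinh(3))/11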